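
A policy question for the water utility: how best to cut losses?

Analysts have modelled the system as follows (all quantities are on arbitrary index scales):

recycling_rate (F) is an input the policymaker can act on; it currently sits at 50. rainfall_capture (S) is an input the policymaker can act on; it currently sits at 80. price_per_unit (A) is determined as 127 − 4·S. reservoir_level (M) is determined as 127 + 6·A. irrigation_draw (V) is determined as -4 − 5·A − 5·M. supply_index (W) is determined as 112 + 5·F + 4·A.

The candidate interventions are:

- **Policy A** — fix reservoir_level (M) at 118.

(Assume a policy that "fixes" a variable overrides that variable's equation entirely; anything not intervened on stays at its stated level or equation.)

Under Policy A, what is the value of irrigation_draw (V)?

Policy A (M := 118):
  S = 80
  A = 127 − 4·80 = -193
  M = 118
  V = -4 − 5·(-193) − 5·118 = 371

371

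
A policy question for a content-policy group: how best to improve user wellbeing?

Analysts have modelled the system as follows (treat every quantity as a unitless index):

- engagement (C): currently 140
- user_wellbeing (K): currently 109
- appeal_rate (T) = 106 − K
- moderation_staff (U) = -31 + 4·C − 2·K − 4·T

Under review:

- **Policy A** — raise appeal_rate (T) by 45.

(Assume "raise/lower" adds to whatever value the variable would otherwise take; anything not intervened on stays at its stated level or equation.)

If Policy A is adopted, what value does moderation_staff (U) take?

143

Policy A (T + 45):
  C = 140
  K = 109
  T = 106 − 109 (+45 from intervention) = 42
  U = -31 + 4·140 − 2·109 − 4·42 = 143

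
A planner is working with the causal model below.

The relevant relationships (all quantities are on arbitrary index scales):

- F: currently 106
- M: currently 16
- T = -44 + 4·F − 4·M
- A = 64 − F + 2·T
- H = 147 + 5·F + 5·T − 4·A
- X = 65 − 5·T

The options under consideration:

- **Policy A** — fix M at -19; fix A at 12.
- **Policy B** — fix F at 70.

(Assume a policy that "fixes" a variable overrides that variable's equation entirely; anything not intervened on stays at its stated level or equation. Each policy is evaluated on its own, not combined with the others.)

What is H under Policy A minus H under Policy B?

Policy A (M := -19, A := 12):
  F = 106
  M = -19
  T = -44 + 4·106 − 4·(-19) = 456
  A = 12
  H = 147 + 5·106 + 5·456 − 4·12 = 2909
Policy B (F := 70):
  F = 70
  M = 16
  T = -44 + 4·70 − 4·16 = 172
  A = 64 − 70 + 2·172 = 338
  H = 147 + 5·70 + 5·172 − 4·338 = 5
H: 2909 − 5 = 2904

2904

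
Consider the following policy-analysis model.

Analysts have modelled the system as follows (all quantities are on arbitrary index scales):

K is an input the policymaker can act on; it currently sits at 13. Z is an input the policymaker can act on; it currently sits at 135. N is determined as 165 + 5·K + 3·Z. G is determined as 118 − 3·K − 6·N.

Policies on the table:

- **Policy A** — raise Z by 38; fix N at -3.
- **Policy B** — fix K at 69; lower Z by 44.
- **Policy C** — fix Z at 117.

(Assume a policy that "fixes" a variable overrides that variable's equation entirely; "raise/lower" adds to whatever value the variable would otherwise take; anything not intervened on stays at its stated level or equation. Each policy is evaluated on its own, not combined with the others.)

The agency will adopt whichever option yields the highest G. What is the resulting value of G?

97

Policy A (Z + 38, N := -3):
  K = 13
  Z = 135 + 38 = 173
  N = -3
  G = 118 − 3·13 − 6·(-3) = 97
Policy B (K := 69, Z − 44):
  K = 69
  Z = 135 − 44 = 91
  N = 165 + 5·69 + 3·91 = 783
  G = 118 − 3·69 − 6·783 = -4787
Policy C (Z := 117):
  K = 13
  Z = 117
  N = 165 + 5·13 + 3·117 = 581
  G = 118 − 3·13 − 6·581 = -3407
Comparing — Policy A: G=97, Policy B: G=-4787, Policy C: G=-3407. Highest is 97 (Policy A).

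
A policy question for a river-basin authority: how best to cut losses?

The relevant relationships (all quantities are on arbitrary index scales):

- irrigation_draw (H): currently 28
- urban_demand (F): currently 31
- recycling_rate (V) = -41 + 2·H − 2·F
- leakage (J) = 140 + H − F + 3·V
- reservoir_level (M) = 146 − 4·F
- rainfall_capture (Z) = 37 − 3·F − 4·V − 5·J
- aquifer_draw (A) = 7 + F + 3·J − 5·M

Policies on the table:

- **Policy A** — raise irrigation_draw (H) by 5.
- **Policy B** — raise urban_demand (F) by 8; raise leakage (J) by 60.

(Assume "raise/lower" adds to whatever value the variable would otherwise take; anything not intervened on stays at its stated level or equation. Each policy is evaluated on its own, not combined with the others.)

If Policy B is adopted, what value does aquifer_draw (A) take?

Policy B (F + 8, J + 60):
  H = 28
  F = 31 + 8 = 39
  V = -41 + 2·28 − 2·39 = -63
  J = 140 + 28 − 39 + 3·(-63) (+60 from intervention) = 0
  M = 146 − 4·39 = -10
  A = 7 + 39 + 3·0 − 5·(-10) = 96

96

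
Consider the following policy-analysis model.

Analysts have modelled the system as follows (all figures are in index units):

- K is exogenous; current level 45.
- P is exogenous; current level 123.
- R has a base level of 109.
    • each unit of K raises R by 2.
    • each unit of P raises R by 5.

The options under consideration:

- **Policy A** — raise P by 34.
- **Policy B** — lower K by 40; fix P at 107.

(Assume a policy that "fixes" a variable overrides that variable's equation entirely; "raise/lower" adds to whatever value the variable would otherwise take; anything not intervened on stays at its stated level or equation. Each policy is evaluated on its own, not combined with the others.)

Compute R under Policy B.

Policy B (K − 40, P := 107):
  K = 45 − 40 = 5
  P = 107
  R = 109 + 2·5 + 5·107 = 654

654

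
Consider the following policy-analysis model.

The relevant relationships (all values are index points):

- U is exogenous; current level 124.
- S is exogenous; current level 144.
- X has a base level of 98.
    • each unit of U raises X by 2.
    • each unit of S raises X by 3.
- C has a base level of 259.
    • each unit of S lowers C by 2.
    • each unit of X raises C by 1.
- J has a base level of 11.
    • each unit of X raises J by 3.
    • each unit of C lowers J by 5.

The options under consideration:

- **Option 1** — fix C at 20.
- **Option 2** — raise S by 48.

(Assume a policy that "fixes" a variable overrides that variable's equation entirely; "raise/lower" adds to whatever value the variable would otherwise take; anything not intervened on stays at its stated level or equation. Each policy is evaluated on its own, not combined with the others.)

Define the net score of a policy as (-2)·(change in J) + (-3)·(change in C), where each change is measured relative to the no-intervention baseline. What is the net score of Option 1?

Baseline:
  U = 124
  S = 144
  X = 98 + 2·124 + 3·144 = 778
  C = 259 − 2·144 + 778 = 749
  J = 11 + 3·778 − 5·749 = -1400
Option 1 (C := 20):
  U = 124
  S = 144
  X = 98 + 2·124 + 3·144 = 778
  C = 20
  J = 11 + 3·778 − 5·20 = 2245
ΔJ = 2245 − (-1400) = 3645; ΔC = 20 − 749 = -729
Score = (-2)·3645 + (-3)·(-729) = -5103

-5103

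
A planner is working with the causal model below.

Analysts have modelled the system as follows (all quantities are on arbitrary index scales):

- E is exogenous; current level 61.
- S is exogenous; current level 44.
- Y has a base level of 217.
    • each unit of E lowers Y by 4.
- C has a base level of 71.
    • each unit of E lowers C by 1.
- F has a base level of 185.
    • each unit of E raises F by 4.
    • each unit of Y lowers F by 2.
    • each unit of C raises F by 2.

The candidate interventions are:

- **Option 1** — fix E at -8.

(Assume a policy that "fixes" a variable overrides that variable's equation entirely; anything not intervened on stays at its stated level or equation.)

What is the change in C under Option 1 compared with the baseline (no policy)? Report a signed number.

Baseline:
  E = 61
  C = 71 − 61 = 10
Option 1 (E := -8):
  E = -8
  C = 71 − (-8) = 79
Change in C: 79 − 10 = 69

69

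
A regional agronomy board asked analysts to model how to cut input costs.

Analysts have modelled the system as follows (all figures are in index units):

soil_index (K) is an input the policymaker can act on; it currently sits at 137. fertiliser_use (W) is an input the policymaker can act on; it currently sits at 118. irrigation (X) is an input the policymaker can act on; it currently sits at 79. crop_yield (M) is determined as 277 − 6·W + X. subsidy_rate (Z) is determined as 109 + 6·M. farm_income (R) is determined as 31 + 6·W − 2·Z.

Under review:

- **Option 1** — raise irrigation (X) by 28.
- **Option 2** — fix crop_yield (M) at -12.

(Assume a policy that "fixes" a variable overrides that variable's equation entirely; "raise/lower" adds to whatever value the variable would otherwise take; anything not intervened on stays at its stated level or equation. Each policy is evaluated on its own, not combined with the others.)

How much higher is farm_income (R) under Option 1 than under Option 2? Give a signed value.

3744

Option 1 (X + 28):
  W = 118
  X = 79 + 28 = 107
  M = 277 − 6·118 + 107 = -324
  Z = 109 + 6·(-324) = -1835
  R = 31 + 6·118 − 2·(-1835) = 4409
Option 2 (M := -12):
  W = 118
  X = 79
  M = -12
  Z = 109 + 6·(-12) = 37
  R = 31 + 6·118 − 2·37 = 665
R: 4409 − 665 = 3744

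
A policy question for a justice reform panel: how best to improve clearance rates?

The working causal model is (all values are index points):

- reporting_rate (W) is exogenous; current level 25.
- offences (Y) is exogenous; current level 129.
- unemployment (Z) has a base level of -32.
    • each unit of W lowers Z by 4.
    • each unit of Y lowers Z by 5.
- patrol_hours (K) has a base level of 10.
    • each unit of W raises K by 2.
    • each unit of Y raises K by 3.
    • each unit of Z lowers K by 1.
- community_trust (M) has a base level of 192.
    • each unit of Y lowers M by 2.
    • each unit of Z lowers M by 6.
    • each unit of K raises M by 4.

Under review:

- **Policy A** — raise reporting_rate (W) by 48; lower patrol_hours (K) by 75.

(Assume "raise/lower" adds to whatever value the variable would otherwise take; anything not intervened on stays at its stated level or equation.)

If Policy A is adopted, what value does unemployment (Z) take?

Policy A (W + 48, K − 75):
  W = 25 + 48 = 73
  Y = 129
  Z = -32 − 4·73 − 5·129 = -969

-969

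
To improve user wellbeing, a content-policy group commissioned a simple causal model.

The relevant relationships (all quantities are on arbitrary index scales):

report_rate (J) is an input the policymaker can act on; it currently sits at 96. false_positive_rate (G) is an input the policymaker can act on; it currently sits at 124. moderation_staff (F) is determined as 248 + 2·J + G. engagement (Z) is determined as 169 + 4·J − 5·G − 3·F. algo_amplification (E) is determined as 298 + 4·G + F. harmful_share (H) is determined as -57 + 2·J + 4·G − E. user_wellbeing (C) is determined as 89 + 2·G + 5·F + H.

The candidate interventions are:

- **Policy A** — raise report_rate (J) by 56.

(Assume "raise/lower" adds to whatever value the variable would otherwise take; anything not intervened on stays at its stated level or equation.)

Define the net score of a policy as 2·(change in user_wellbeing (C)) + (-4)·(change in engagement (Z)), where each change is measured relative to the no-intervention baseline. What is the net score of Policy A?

Baseline:
  J = 96
  G = 124
  F = 248 + 2·96 + 124 = 564
  Z = 169 + 4·96 − 5·124 − 3·564 = -1759
  E = 298 + 4·124 + 564 = 1358
  H = -57 + 2·96 + 4·124 − 1358 = -727
  C = 89 + 2·124 + 5·564 + (-727) = 2430
Policy A (J + 56):
  J = 96 + 56 = 152
  G = 124
  F = 248 + 2·152 + 124 = 676
  Z = 169 + 4·152 − 5·124 − 3·676 = -1871
  E = 298 + 4·124 + 676 = 1470
  H = -57 + 2·152 + 4·124 − 1470 = -727
  C = 89 + 2·124 + 5·676 + (-727) = 2990
ΔC = 2990 − 2430 = 560; ΔZ = -1871 − (-1759) = -112
Score = 2·560 + (-4)·(-112) = 1568

1568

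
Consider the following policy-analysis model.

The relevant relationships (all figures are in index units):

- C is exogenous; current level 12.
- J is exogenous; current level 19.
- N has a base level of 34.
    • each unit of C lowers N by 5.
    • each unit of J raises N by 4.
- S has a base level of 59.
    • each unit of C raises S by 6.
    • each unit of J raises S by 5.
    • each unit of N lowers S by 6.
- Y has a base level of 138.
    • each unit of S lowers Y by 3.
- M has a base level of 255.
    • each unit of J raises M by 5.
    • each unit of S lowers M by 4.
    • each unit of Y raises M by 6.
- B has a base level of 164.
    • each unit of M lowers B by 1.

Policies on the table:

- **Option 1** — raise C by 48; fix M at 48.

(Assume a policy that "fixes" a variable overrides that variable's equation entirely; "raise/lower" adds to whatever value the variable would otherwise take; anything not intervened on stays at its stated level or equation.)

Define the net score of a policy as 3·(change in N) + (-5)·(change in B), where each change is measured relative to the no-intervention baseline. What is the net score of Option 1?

-14510

Baseline:
  C = 12
  J = 19
  N = 34 − 5·12 + 4·19 = 50
  S = 59 + 6·12 + 5·19 − 6·50 = -74
  Y = 138 − 3·(-74) = 360
  M = 255 + 5·19 − 4·(-74) + 6·360 = 2806
  B = 164 − 2806 = -2642
Option 1 (C + 48, M := 48):
  C = 12 + 48 = 60
  J = 19
  N = 34 − 5·60 + 4·19 = -190
  S = 59 + 6·60 + 5·19 − 6·(-190) = 1654
  Y = 138 − 3·1654 = -4824
  M = 48
  B = 164 − 48 = 116
ΔN = -190 − 50 = -240; ΔB = 116 − (-2642) = 2758
Score = 3·(-240) + (-5)·2758 = -14510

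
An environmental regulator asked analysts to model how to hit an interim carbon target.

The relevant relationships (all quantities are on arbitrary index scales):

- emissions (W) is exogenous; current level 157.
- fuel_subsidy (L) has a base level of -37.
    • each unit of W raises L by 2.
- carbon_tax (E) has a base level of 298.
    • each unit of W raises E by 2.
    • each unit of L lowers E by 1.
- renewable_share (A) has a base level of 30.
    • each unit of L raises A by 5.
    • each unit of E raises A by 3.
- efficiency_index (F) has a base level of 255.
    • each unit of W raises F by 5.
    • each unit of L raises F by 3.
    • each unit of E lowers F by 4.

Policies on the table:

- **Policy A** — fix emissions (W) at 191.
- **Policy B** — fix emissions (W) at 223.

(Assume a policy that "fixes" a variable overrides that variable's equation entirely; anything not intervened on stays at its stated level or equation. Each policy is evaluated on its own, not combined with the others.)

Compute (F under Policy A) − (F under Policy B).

Policy A (W := 191):
  W = 191
  L = -37 + 2·191 = 345
  E = 298 + 2·191 − 345 = 335
  F = 255 + 5·191 + 3·345 − 4·335 = 905
Policy B (W := 223):
  W = 223
  L = -37 + 2·223 = 409
  E = 298 + 2·223 − 409 = 335
  F = 255 + 5·223 + 3·409 − 4·335 = 1257
F: 905 − 1257 = -352

-352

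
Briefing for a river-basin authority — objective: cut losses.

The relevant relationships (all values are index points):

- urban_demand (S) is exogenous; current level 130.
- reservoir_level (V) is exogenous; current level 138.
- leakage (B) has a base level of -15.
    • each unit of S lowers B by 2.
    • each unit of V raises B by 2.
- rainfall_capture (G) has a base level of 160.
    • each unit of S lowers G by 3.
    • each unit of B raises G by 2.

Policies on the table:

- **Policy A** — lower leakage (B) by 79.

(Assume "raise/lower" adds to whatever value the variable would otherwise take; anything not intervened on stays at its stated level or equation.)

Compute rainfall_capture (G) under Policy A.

-386

Policy A (B − 79):
  S = 130
  V = 138
  B = -15 − 2·130 + 2·138 (−79 from intervention) = -78
  G = 160 − 3·130 + 2·(-78) = -386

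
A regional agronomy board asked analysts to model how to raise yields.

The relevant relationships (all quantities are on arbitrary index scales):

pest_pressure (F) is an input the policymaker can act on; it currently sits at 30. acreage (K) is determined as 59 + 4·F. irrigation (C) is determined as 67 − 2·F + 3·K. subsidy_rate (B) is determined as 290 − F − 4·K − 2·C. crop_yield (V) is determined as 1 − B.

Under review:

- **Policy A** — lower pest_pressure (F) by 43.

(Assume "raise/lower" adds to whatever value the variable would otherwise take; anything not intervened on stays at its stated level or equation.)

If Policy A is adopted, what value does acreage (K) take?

7

Policy A (F − 43):
  F = 30 − 43 = -13
  K = 59 + 4·(-13) = 7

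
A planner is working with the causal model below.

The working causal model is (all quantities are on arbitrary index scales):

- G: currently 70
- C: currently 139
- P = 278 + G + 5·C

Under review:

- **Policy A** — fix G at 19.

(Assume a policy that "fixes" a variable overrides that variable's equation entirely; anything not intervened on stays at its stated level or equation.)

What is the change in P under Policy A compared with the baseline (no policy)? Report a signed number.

-51

Baseline:
  G = 70
  C = 139
  P = 278 + 70 + 5·139 = 1043
Policy A (G := 19):
  G = 19
  C = 139
  P = 278 + 19 + 5·139 = 992
Change in P: 992 − 1043 = -51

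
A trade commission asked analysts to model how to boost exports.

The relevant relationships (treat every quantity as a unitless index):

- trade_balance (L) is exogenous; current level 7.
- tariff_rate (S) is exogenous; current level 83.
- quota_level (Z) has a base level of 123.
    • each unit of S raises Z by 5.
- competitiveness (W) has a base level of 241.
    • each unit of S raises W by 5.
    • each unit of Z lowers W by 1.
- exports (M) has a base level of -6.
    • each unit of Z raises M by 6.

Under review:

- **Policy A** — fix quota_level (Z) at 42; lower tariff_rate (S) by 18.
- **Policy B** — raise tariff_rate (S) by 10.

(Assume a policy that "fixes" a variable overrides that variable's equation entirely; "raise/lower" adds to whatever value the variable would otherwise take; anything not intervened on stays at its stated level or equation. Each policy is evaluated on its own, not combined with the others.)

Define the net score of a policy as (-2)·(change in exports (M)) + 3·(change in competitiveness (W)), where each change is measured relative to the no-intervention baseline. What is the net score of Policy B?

Baseline:
  S = 83
  Z = 123 + 5·83 = 538
  W = 241 + 5·83 − 538 = 118
  M = -6 + 6·538 = 3222
Policy B (S + 10):
  S = 83 + 10 = 93
  Z = 123 + 5·93 = 588
  W = 241 + 5·93 − 588 = 118
  M = -6 + 6·588 = 3522
ΔM = 3522 − 3222 = 300; ΔW = 118 − 118 = 0
Score = (-2)·300 + 3·0 = -600

-600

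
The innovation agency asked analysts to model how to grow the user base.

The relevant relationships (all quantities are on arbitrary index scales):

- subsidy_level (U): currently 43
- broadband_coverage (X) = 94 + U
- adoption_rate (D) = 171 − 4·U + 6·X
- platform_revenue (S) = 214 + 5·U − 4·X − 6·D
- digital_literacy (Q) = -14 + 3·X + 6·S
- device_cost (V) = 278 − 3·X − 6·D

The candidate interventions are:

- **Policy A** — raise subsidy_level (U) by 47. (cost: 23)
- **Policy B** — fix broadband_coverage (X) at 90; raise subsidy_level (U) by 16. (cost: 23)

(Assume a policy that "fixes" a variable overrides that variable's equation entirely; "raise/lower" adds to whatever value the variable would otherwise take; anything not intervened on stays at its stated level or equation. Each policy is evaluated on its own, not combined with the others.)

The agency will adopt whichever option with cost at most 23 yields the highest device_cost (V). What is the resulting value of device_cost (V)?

-2842

Policy A (U + 47):
  U = 43 + 47 = 90
  X = 94 + 90 = 184
  D = 171 − 4·90 + 6·184 = 915
  V = 278 − 3·184 − 6·915 = -5764
Policy B (X := 90, U + 16):
  U = 43 + 16 = 59
  X = 90
  D = 171 − 4·59 + 6·90 = 475
  V = 278 − 3·90 − 6·475 = -2842
Comparing — Policy A: V=-5764, Policy B: V=-2842. Highest is -2842 (Policy B).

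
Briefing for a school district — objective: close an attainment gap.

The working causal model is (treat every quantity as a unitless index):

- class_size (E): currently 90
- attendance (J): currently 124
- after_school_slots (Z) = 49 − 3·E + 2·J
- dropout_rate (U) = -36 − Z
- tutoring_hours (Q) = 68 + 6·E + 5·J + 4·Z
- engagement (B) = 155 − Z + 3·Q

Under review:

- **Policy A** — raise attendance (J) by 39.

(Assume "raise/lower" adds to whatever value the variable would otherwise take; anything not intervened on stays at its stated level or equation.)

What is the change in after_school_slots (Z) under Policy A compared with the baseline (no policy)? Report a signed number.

78

Baseline:
  E = 90
  J = 124
  Z = 49 − 3·90 + 2·124 = 27
Policy A (J + 39):
  E = 90
  J = 124 + 39 = 163
  Z = 49 − 3·90 + 2·163 = 105
Change in Z: 105 − 27 = 78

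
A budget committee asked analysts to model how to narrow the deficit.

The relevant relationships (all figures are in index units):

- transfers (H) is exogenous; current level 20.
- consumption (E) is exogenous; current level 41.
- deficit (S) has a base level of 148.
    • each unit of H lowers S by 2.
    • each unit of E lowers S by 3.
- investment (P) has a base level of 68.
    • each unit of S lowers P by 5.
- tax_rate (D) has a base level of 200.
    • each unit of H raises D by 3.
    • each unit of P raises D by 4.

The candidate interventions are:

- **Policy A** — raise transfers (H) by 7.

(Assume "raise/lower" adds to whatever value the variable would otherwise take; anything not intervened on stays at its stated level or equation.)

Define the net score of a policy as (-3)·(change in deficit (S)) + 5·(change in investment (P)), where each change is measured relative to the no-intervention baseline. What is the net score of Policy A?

392

Baseline:
  H = 20
  E = 41
  S = 148 − 2·20 − 3·41 = -15
  P = 68 − 5·(-15) = 143
Policy A (H + 7):
  H = 20 + 7 = 27
  E = 41
  S = 148 − 2·27 − 3·41 = -29
  P = 68 − 5·(-29) = 213
ΔS = -29 − (-15) = -14; ΔP = 213 − 143 = 70
Score = (-3)·(-14) + 5·70 = 392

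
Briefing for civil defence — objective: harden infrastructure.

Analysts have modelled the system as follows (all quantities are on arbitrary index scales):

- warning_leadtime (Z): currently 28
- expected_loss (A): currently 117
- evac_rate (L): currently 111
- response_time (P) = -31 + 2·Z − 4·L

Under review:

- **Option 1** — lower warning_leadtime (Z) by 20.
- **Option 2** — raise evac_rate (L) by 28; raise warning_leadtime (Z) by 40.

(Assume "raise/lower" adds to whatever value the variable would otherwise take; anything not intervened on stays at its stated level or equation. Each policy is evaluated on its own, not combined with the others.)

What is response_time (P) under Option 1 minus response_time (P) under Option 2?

-8

Option 1 (Z − 20):
  Z = 28 − 20 = 8
  L = 111
  P = -31 + 2·8 − 4·111 = -459
Option 2 (L + 28, Z + 40):
  Z = 28 + 40 = 68
  L = 111 + 28 = 139
  P = -31 + 2·68 − 4·139 = -451
P: -459 − (-451) = -8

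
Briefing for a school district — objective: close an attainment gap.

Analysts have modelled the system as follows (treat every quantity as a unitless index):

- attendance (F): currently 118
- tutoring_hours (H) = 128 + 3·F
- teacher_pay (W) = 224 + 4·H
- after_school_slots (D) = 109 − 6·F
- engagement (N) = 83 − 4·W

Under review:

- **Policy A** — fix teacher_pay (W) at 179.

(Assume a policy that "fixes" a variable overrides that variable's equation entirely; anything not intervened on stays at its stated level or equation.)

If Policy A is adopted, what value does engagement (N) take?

-633

Policy A (W := 179):
  F = 118
  H = 128 + 3·118 = 482
  W = 179
  N = 83 − 4·179 = -633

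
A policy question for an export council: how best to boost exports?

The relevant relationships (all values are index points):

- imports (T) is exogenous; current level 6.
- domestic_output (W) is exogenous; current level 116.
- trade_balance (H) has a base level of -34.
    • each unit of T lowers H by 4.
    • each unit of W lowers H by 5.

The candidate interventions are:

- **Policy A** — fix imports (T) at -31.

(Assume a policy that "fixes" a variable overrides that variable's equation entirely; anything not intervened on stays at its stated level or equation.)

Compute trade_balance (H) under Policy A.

-490

Policy A (T := -31):
  T = -31
  W = 116
  H = -34 − 4·(-31) − 5·116 = -490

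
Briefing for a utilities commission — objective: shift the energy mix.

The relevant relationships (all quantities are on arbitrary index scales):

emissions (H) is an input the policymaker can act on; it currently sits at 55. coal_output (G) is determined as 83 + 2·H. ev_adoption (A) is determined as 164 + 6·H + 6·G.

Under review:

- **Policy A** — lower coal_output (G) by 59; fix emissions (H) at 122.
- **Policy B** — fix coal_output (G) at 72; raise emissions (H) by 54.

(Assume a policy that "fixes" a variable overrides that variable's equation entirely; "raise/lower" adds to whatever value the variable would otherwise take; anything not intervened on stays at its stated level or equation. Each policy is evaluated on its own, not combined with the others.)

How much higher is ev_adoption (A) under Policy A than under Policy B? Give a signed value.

Policy A (G − 59, H := 122):
  H = 122
  G = 83 + 2·122 (−59 from intervention) = 268
  A = 164 + 6·122 + 6·268 = 2504
Policy B (G := 72, H + 54):
  H = 55 + 54 = 109
  G = 72
  A = 164 + 6·109 + 6·72 = 1250
A: 2504 − 1250 = 1254

1254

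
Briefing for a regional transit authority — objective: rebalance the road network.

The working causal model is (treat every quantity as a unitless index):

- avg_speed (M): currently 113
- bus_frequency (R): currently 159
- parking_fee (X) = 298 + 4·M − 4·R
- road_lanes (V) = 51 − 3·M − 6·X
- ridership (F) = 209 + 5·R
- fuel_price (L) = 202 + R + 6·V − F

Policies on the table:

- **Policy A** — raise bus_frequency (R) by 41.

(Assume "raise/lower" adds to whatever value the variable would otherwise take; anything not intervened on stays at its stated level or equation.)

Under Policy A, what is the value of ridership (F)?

1209

Policy A (R + 41):
  R = 159 + 41 = 200
  F = 209 + 5·200 = 1209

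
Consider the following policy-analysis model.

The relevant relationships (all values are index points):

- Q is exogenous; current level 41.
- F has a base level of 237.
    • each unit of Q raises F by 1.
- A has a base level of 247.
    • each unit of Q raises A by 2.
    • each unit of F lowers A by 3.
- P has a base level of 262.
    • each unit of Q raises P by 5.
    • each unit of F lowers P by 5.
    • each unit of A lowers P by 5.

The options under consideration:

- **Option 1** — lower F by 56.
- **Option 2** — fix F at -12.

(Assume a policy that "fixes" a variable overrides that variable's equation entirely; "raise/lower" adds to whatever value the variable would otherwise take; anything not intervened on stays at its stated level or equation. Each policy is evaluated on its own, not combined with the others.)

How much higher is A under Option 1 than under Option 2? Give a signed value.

-702

Option 1 (F − 56):
  Q = 41
  F = 237 + 41 (−56 from intervention) = 222
  A = 247 + 2·41 − 3·222 = -337
Option 2 (F := -12):
  Q = 41
  F = -12
  A = 247 + 2·41 − 3·(-12) = 365
A: -337 − 365 = -702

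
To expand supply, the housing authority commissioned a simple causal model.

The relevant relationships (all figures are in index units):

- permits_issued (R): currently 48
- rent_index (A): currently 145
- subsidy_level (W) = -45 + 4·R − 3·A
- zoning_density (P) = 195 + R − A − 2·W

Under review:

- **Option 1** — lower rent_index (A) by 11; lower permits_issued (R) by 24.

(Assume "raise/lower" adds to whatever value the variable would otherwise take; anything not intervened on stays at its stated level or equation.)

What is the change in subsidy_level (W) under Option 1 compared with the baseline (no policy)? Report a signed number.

-63

Baseline:
  R = 48
  A = 145
  W = -45 + 4·48 − 3·145 = -288
Option 1 (A − 11, R − 24):
  R = 48 − 24 = 24
  A = 145 − 11 = 134
  W = -45 + 4·24 − 3·134 = -351
Change in W: -351 − (-288) = -63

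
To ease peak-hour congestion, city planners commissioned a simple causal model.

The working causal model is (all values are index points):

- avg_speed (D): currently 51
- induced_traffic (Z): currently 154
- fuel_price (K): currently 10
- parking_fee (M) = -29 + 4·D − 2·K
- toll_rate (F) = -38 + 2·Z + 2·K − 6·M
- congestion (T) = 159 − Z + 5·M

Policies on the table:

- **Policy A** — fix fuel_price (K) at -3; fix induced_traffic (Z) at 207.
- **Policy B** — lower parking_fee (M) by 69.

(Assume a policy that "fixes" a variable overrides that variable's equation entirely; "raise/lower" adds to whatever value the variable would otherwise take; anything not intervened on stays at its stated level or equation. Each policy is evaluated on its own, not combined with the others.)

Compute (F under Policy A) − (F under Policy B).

Policy A (K := -3, Z := 207):
  D = 51
  Z = 207
  K = -3
  M = -29 + 4·51 − 2·(-3) = 181
  F = -38 + 2·207 + 2·(-3) − 6·181 = -716
Policy B (M − 69):
  D = 51
  Z = 154
  K = 10
  M = -29 + 4·51 − 2·10 (−69 from intervention) = 86
  F = -38 + 2·154 + 2·10 − 6·86 = -226
F: -716 − (-226) = -490

-490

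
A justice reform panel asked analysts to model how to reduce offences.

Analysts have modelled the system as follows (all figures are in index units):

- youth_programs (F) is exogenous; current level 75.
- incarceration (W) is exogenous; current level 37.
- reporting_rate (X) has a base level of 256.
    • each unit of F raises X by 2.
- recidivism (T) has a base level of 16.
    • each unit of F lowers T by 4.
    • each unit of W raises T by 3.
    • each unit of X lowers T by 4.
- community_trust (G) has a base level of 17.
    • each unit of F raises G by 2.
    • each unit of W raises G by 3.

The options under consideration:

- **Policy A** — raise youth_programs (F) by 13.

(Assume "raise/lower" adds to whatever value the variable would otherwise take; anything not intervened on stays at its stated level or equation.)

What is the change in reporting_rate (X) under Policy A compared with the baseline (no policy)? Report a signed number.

26

Baseline:
  F = 75
  X = 256 + 2·75 = 406
Policy A (F + 13):
  F = 75 + 13 = 88
  X = 256 + 2·88 = 432
Change in X: 432 − 406 = 26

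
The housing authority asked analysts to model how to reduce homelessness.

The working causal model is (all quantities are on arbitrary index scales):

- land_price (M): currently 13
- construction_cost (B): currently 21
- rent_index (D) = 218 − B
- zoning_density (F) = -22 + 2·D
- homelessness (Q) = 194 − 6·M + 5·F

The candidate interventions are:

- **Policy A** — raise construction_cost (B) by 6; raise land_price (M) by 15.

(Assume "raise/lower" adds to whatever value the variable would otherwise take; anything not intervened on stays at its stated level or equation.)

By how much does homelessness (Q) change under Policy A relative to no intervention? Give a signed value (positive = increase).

-150

Baseline:
  M = 13
  B = 21
  D = 218 − 21 = 197
  F = -22 + 2·197 = 372
  Q = 194 − 6·13 + 5·372 = 1976
Policy A (B + 6, M + 15):
  M = 13 + 15 = 28
  B = 21 + 6 = 27
  D = 218 − 27 = 191
  F = -22 + 2·191 = 360
  Q = 194 − 6·28 + 5·360 = 1826
Change in Q: 1826 − 1976 = -150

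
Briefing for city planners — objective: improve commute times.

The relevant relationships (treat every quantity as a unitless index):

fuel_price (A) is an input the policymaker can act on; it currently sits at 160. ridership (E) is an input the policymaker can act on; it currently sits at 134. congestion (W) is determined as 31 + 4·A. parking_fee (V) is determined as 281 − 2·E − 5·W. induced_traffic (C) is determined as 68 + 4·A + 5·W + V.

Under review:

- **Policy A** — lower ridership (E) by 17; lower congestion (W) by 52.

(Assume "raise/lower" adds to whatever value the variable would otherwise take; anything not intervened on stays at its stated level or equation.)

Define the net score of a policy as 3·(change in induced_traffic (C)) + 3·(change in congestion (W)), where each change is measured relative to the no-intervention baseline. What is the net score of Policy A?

-54

Baseline:
  A = 160
  E = 134
  W = 31 + 4·160 = 671
  V = 281 − 2·134 − 5·671 = -3342
  C = 68 + 4·160 + 5·671 + (-3342) = 721
Policy A (E − 17, W − 52):
  A = 160
  E = 134 − 17 = 117
  W = 31 + 4·160 (−52 from intervention) = 619
  V = 281 − 2·117 − 5·619 = -3048
  C = 68 + 4·160 + 5·619 + (-3048) = 755
ΔC = 755 − 721 = 34; ΔW = 619 − 671 = -52
Score = 3·34 + 3·(-52) = -54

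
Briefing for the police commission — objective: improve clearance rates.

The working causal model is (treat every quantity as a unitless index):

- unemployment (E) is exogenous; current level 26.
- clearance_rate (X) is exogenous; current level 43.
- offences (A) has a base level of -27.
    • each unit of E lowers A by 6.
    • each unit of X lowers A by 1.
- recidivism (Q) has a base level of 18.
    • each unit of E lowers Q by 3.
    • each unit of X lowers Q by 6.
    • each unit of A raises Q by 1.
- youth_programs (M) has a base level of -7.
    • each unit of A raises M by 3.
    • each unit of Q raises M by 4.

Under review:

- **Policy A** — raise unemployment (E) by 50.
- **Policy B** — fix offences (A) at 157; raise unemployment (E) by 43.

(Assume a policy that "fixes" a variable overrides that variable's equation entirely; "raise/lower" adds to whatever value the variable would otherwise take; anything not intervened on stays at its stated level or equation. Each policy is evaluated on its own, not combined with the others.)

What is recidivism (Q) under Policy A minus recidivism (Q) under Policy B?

-704

Policy A (E + 50):
  E = 26 + 50 = 76
  X = 43
  A = -27 − 6·76 − 43 = -526
  Q = 18 − 3·76 − 6·43 + (-526) = -994
Policy B (A := 157, E + 43):
  E = 26 + 43 = 69
  X = 43
  A = 157
  Q = 18 − 3·69 − 6·43 + 157 = -290
Q: -994 − (-290) = -704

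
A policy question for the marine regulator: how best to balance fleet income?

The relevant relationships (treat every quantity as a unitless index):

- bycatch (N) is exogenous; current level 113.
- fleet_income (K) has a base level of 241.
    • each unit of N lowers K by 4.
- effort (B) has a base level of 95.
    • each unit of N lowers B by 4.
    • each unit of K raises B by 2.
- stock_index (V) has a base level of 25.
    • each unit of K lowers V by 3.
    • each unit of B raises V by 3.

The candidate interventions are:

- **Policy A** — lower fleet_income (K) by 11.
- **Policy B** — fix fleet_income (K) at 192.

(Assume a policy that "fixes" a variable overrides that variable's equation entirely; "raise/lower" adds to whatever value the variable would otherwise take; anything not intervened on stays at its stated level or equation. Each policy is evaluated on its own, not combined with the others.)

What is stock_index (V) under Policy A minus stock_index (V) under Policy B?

-1242

Policy A (K − 11):
  N = 113
  K = 241 − 4·113 (−11 from intervention) = -222
  B = 95 − 4·113 + 2·(-222) = -801
  V = 25 − 3·(-222) + 3·(-801) = -1712
Policy B (K := 192):
  N = 113
  K = 192
  B = 95 − 4·113 + 2·192 = 27
  V = 25 − 3·192 + 3·27 = -470
V: -1712 − (-470) = -1242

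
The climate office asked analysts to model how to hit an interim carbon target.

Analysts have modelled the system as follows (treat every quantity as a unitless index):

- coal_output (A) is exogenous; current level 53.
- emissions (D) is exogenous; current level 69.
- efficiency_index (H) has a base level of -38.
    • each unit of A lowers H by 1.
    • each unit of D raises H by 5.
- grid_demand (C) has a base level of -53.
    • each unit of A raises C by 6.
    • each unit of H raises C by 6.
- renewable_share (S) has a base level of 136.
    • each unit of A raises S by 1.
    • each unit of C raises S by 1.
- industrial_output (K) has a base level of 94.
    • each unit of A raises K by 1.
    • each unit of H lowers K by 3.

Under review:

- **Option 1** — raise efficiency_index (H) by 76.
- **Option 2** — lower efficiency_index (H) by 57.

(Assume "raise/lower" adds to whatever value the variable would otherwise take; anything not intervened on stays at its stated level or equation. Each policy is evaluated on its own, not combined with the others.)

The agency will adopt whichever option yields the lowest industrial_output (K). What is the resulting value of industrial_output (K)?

-843

Option 1 (H + 76):
  A = 53
  D = 69
  H = -38 − 53 + 5·69 (+76 from intervention) = 330
  K = 94 + 53 − 3·330 = -843
Option 2 (H − 57):
  A = 53
  D = 69
  H = -38 − 53 + 5·69 (−57 from intervention) = 197
  K = 94 + 53 − 3·197 = -444
Comparing — Option 1: K=-843, Option 2: K=-444. Lowest is -843 (Option 1).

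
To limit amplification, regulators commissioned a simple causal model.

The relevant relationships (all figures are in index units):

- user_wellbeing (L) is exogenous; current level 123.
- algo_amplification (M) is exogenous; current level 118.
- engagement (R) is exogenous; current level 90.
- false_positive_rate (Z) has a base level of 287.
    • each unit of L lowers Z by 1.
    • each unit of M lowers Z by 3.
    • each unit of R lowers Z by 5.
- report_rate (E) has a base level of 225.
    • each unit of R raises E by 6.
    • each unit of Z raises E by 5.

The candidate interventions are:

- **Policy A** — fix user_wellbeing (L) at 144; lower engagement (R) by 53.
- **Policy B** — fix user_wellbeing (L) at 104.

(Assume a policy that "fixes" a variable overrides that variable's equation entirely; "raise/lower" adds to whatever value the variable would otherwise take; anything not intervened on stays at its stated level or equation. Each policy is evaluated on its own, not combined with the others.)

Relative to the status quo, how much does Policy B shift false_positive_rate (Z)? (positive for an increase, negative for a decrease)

19

Baseline:
  L = 123
  M = 118
  R = 90
  Z = 287 − 123 − 3·118 − 5·90 = -640
Policy B (L := 104):
  L = 104
  M = 118
  R = 90
  Z = 287 − 104 − 3·118 − 5·90 = -621
Change in Z: -621 − (-640) = 19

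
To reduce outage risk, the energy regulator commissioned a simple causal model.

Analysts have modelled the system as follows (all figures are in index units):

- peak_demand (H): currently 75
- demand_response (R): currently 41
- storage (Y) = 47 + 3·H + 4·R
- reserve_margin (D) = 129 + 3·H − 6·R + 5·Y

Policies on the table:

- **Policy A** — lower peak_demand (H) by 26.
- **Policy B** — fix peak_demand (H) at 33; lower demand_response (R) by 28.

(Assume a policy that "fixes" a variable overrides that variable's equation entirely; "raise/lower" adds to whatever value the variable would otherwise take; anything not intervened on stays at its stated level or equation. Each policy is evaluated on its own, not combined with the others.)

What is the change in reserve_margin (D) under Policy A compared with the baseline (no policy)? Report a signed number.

Baseline:
  H = 75
  R = 41
  Y = 47 + 3·75 + 4·41 = 436
  D = 129 + 3·75 − 6·41 + 5·436 = 2288
Policy A (H − 26):
  H = 75 − 26 = 49
  R = 41
  Y = 47 + 3·49 + 4·41 = 358
  D = 129 + 3·49 − 6·41 + 5·358 = 1820
Change in D: 1820 − 2288 = -468

-468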